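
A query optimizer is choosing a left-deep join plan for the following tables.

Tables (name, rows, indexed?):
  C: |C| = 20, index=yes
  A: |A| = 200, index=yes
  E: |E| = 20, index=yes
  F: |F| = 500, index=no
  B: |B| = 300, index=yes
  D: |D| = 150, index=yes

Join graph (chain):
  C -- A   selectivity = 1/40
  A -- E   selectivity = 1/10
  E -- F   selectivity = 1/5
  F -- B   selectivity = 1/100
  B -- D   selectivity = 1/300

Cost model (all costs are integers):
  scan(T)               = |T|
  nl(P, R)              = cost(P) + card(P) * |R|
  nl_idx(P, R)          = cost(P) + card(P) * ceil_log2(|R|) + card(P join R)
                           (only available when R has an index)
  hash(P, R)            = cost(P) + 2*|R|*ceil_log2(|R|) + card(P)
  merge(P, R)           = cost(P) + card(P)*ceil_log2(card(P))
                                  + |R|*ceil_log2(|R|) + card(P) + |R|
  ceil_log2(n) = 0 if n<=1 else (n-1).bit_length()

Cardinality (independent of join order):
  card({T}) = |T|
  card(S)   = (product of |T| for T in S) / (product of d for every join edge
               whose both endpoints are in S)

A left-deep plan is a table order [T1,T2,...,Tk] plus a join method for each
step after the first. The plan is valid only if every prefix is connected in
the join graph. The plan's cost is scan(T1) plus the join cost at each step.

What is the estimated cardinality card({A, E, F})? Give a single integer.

Tables in S: A(200), E(20), F(500)
Edges inside S: A-E(d=10), E-F(d=5)
numerator = 200 * 20 * 500 = 2000000
denominator = 10 * 5 = 50
card(S) = 2000000 / 50 = 40000

40000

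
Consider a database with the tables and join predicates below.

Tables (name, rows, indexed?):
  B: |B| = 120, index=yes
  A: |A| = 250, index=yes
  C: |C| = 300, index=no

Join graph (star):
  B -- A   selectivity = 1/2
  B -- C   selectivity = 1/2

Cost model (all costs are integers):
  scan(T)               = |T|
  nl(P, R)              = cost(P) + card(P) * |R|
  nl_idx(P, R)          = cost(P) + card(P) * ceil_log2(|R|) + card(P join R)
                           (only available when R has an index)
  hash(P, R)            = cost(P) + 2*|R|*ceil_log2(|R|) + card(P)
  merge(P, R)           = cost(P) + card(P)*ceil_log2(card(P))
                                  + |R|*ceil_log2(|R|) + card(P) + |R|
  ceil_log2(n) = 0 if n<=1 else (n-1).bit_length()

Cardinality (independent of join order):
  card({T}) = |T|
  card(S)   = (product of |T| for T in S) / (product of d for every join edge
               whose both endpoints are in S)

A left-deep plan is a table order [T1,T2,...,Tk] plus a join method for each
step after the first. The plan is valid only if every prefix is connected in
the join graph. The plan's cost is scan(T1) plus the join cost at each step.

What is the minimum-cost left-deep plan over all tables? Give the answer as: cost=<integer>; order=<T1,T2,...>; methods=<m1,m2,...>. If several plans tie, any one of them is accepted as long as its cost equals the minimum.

cost=22580; order=A,B,C; methods=hash,hash

Selinger DP (subsets sized 1..n):
  {B}: scan cost=120, card=120
  {A}: scan cost=250, card=250
  {C}: scan cost=300, card=300
  {AB}: card=15000; try (B,hash)→2180, (A,merge)→3330, (B,merge)→3460, (A,hash)→4240, (A,nl_idx)→16080, (B,nl_idx)→17000 …(+2); best=2180 via (B,hash)
  {BC}: card=18000; try (B,hash)→2280, (C,merge)→4080, (B,merge)→4260, (C,hash)→5640, (B,nl_idx)→20400, (C,nl)→36120 …(+1); best=2280 via (B,hash)
  {ABC}: card=2250000; try (C,hash)→22580, (A,hash)→24280, (C,merge)→230180, (A,merge)→292530, (A,nl_idx)→2396280, (C,nl)→4502180 …(+1); best=22580 via (C,hash)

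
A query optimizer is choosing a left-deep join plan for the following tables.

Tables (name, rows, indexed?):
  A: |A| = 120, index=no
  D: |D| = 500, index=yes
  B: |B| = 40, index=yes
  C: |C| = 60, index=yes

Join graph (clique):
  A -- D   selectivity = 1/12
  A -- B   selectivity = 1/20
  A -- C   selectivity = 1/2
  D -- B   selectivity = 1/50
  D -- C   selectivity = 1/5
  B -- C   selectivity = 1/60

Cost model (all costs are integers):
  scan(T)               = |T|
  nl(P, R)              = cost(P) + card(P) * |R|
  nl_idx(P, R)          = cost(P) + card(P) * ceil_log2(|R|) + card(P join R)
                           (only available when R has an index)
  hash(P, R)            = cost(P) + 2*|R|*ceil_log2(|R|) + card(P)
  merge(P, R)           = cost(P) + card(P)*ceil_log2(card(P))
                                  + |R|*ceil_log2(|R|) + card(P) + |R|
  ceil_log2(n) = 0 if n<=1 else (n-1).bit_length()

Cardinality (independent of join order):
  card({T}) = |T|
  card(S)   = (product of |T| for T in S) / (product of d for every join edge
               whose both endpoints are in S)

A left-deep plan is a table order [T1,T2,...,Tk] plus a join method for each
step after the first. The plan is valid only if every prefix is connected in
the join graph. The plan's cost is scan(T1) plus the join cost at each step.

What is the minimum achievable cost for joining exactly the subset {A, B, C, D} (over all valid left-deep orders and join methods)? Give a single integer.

2360

Selinger DP over subsets of {A,B,C,D}:
  {A}: scan cost=120, card=120
  {D}: scan cost=500, card=500
  {B}: scan cost=40, card=40
  {C}: scan cost=60, card=60
  {AD}: card=5000; try (A,hash)→2680, (D,merge)→6080, (D,nl_idx)→6200, (A,merge)→6460, (D,hash)→9240, (D,nl)→60120 …(+1); best=2680 via (A,hash)
  {AB}: card=240; try (B,hash)→720, (B,nl_idx)→1080, (A,merge)→1280, (B,merge)→1360, (A,hash)→1760, (A,nl)→4840 …(+1); best=720 via (B,hash)
  {AC}: card=3600; try (C,hash)→960, (A,merge)→1440, (C,merge)→1500, (A,hash)→1800, (C,nl_idx)→4440, (A,nl)→7260 …(+1); best=960 via (C,hash)
  {BD}: card=400; try (D,nl_idx)→800, (B,hash)→1480, (B,nl_idx)→3900, (D,merge)→5320, (B,merge)→5780, (D,hash)→9080 …(+2); best=800 via (D,nl_idx)
  {CD}: card=6000; try (C,hash)→1720, (D,merge)→5480, (C,merge)→5920, (D,nl_idx)→6600, (D,hash)→9120, (C,nl_idx)→9500 …(+2); best=1720 via (C,hash)
  {BC}: card=40; try (C,nl_idx)→320, (B,nl_idx)→460, (B,hash)→600, (C,merge)→740, (B,merge)→760, (C,hash)→800 …(+2); best=320 via (C,nl_idx)
  {ABD}: card=200; try (A,hash)→2880, (D,nl_idx)→3080, (A,merge)→5760, (D,merge)→7880, (B,hash)→8160, (D,hash)→9960 …(+5); best=2880 via (A,hash)
  {ACD}: card=30000; try (C,hash)→8400, (A,hash)→9400, (D,hash)→13560, (D,merge)→52760, (C,nl_idx)→62680, (D,nl_idx)→63360 …(+5); best=8400 via (C,hash)
  {ABC}: card=120; try (A,merge)→1560, (C,hash)→1680, (A,hash)→2040, (C,nl_idx)→2280, (C,merge)→3300, (B,hash)→5040 …(+5); best=1560 via (A,merge)
  {BCD}: card=80; try (D,nl_idx)→760, (C,hash)→1920, (C,nl_idx)→3280, (C,merge)→5220, (D,merge)→5600, (B,hash)→8200 …(+6); best=760 via (D,nl_idx)
  {ABCD}: card=20; try (A,merge)→2360, (A,hash)→2520, (D,nl_idx)→2660, (C,hash)→3800, (C,nl_idx)→4100, (C,merge)→5100 …(+9); best=2360 via (A,merge)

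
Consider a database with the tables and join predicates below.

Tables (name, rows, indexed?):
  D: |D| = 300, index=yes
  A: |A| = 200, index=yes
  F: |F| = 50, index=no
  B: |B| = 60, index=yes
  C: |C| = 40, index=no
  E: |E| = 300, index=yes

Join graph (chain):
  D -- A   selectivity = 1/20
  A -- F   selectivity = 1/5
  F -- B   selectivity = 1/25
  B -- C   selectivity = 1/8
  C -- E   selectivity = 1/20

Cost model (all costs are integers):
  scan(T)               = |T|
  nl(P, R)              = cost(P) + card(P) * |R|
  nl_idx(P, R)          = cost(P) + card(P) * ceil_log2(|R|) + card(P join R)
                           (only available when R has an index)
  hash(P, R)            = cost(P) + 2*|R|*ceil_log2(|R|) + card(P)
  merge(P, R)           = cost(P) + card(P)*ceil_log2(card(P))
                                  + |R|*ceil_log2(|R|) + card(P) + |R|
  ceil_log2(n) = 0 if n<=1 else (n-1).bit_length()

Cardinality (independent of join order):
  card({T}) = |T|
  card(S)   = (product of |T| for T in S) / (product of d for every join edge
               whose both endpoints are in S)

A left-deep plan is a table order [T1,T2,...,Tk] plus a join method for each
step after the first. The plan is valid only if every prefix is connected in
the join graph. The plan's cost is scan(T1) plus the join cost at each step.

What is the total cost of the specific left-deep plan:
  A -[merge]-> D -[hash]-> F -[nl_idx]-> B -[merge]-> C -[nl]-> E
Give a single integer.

109556880

step 1: scan A: cost=200, card=200
step 2: join D via merge
    card(P join D) = 200*300/(20) = 3000
    cost = 200 + 200*8 + 300*9 + 200 + 300 = 5000
step 3: join F via hash
    card(P join F) = 3000*50/(5) = 30000
    cost = 5000 + 2*50*6 + 3000 = 8600
step 4: join B via nl_idx
    card(P join B) = 30000*60/(25) = 72000
    cost = 8600 + 30000*6 + 72000 = 260600
step 5: join C via merge
    card(P join C) = 72000*40/(8) = 360000
    cost = 260600 + 72000*17 + 40*6 + 72000 + 40 = 1556880
step 6: join E via nl
    card(P join E) = 360000*300/(20) = 5400000
    cost = 1556880 + 360000*300 = 109556880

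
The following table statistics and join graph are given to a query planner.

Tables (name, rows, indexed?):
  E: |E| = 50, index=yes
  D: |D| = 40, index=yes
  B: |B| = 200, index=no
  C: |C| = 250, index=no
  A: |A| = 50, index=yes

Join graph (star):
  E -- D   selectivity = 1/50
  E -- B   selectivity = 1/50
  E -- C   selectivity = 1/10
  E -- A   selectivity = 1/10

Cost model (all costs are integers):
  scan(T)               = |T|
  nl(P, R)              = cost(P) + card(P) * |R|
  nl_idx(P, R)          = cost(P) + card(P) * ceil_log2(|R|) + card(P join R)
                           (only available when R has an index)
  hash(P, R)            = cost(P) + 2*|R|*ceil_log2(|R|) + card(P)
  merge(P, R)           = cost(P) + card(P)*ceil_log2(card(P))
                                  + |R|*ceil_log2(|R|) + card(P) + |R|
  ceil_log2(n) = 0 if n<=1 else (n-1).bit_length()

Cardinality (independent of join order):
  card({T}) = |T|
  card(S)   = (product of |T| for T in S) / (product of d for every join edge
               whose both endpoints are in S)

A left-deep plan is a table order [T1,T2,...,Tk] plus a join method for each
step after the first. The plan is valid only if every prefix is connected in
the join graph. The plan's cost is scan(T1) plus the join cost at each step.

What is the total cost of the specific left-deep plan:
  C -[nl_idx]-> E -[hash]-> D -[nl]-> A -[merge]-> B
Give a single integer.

126530

step 1: scan C: cost=250, card=250
step 2: join E via nl_idx
    card(P join E) = 250*50/(10) = 1250
    cost = 250 + 250*6 + 1250 = 3000
step 3: join D via hash
    card(P join D) = 1250*40/(50) = 1000
    cost = 3000 + 2*40*6 + 1250 = 4730
step 4: join A via nl
    card(P join A) = 1000*50/(10) = 5000
    cost = 4730 + 1000*50 = 54730
step 5: join B via merge
    card(P join B) = 5000*200/(50) = 20000
    cost = 54730 + 5000*13 + 200*8 + 5000 + 200 = 126530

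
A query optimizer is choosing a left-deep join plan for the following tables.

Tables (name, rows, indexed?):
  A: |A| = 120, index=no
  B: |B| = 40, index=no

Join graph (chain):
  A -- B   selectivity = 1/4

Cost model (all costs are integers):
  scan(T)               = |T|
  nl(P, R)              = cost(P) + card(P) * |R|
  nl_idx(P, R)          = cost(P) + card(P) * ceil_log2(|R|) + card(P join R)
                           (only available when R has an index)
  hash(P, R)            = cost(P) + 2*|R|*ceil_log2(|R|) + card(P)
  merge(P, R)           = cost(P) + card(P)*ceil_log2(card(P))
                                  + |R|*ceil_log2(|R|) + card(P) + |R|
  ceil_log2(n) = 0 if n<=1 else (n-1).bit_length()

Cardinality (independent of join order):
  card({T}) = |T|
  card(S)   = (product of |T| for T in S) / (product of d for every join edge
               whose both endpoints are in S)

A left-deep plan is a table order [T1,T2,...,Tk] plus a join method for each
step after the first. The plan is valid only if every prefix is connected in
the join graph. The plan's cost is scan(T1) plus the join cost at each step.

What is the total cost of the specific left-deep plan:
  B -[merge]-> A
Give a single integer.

step 1: scan B: cost=40, card=40
step 2: join A via merge
    card(P join A) = 40*120/(4) = 1200
    cost = 40 + 40*6 + 120*7 + 40 + 120 = 1280

1280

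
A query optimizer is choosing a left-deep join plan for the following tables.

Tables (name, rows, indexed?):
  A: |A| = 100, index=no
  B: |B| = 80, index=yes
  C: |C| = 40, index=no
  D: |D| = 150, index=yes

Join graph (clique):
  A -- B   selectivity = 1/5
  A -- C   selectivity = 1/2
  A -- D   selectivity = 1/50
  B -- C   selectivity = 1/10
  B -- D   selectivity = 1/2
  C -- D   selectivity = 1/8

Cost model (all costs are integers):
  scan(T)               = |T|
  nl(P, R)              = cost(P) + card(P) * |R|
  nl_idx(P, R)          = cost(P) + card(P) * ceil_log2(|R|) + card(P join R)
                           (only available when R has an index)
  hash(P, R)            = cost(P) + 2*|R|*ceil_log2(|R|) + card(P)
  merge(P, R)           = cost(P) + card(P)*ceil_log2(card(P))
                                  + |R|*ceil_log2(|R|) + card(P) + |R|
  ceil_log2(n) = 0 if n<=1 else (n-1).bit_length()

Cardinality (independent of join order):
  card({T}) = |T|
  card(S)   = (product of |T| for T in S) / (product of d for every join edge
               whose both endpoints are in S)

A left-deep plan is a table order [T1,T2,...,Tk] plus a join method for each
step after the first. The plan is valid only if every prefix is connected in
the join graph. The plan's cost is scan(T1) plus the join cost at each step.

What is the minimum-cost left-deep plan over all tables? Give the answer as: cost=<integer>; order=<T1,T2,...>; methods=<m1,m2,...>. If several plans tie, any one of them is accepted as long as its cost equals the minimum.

Selinger DP (subsets sized 1..n):
  {A}: scan cost=100, card=100
  {B}: scan cost=80, card=80
  {C}: scan cost=40, card=40
  {D}: scan cost=150, card=150
  {AB}: card=1600; try (B,hash)→1320, (A,merge)→1520, (B,merge)→1540, (A,hash)→1560, (B,nl_idx)→2400, (A,nl)→8080 …(+1); best=1320 via (B,hash)
  {AC}: card=2000; try (C,hash)→680, (A,merge)→1120, (C,merge)→1180, (A,hash)→1480, (A,nl)→4040, (C,nl)→4100; best=680 via (C,hash)
  {AD}: card=300; try (D,nl_idx)→1200, (A,hash)→1700, (D,merge)→2250, (A,merge)→2300, (D,hash)→2600, (D,nl)→15100 …(+1); best=1200 via (D,nl_idx)
  {BC}: card=320; try (C,hash)→640, (B,nl_idx)→640, (B,merge)→960, (C,merge)→1000, (B,hash)→1200, (B,nl)→3240 …(+1); best=640 via (C,hash)
  {BD}: card=6000; try (B,hash)→1420, (D,merge)→2070, (B,merge)→2140, (D,hash)→2560, (D,nl_idx)→6720, (B,nl_idx)→7200 …(+2); best=1420 via (B,hash)
  {CD}: card=750; try (C,hash)→780, (D,nl_idx)→1110, (D,merge)→1670, (C,merge)→1780, (D,hash)→2480, (D,nl)→6040 …(+1); best=780 via (C,hash)
  {ABC}: card=3200; try (A,hash)→2360, (C,hash)→3400, (B,hash)→3800, (A,merge)→4640, (B,nl_idx)→17880, (C,merge)→20800 …(+4); best=2360 via (A,hash)
  {ABD}: card=2400; try (B,hash)→2620, (B,merge)→4840, (D,hash)→5320, (B,nl_idx)→5700, (A,hash)→8820, (D,nl_idx)→16520 …(+5); best=2620 via (B,hash)
  {ACD}: card=750; try (C,hash)→1980, (A,hash)→2930, (C,merge)→4480, (D,hash)→5080, (A,merge)→9830, (C,nl)→13200 …(+4); best=1980 via (C,hash)
  {BCD}: card=3000; try (B,hash)→2650, (D,hash)→3360, (D,merge)→5190, (D,nl_idx)→6200, (C,hash)→7900, (B,nl_idx)→9030 …(+5); best=2650 via (B,hash)
  {ABCD}: card=600; try (B,hash)→3850, (C,hash)→5500, (A,hash)→7050, (B,nl_idx)→7830, (D,hash)→7960, (B,merge)→10870 …(+8); best=3850 via (B,hash)

cost=3850; order=A,D,C,B; methods=nl_idx,hash,hash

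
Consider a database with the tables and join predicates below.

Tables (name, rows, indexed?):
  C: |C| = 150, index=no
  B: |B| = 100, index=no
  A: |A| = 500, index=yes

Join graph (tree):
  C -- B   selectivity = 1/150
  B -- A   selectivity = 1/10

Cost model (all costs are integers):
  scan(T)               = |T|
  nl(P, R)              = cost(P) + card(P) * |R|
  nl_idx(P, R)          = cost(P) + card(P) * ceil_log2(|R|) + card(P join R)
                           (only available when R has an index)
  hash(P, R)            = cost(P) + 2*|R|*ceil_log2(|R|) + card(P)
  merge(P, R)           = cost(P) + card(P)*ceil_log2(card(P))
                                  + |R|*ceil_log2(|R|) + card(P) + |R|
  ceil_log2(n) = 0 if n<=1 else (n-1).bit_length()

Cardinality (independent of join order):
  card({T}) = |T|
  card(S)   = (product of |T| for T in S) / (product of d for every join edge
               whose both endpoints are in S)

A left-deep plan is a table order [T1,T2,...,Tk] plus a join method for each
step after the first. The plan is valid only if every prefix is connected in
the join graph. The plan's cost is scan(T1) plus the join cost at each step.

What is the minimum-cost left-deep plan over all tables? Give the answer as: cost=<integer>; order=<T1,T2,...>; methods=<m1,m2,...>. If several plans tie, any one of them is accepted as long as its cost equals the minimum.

Selinger DP (subsets sized 1..n):
  {C}: scan cost=150, card=150
  {B}: scan cost=100, card=100
  {A}: scan cost=500, card=500
  {BC}: card=100; try (B,hash)→1700, (C,merge)→2250, (B,merge)→2300, (C,hash)→2600, (C,nl)→15100, (B,nl)→15150; best=1700 via (B,hash)
  {AB}: card=5000; try (B,hash)→2400, (A,merge)→5900, (A,nl_idx)→6000, (B,merge)→6300, (A,hash)→9200, (A,nl)→50100 …(+1); best=2400 via (B,hash)
  {ABC}: card=5000; try (A,merge)→7500, (A,nl_idx)→7600, (C,hash)→9800, (A,hash)→10800, (A,nl)→51700, (C,merge)→73750 …(+1); best=7500 via (A,merge)

cost=7500; order=C,B,A; methods=hash,merge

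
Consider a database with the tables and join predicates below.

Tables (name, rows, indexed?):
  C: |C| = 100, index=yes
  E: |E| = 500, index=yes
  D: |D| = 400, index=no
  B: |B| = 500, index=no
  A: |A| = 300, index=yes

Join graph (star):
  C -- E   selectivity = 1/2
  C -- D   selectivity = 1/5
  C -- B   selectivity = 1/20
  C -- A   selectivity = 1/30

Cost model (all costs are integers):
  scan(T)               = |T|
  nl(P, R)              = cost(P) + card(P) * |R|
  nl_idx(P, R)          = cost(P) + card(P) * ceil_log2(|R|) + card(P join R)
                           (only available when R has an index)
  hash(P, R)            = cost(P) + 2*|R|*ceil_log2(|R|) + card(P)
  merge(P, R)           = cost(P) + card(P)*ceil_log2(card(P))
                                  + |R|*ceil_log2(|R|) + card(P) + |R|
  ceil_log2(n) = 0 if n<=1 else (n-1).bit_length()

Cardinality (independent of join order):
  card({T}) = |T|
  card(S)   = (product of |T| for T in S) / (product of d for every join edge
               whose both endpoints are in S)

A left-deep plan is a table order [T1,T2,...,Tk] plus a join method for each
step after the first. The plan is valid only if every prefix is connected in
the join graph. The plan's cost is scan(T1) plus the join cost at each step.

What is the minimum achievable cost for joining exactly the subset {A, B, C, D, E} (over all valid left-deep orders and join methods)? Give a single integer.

Selinger DP over subsets of {A,B,C,D,E}:
  {C}: scan cost=100, card=100
  {E}: scan cost=500, card=500
  {D}: scan cost=400, card=400
  {B}: scan cost=500, card=500
  {A}: scan cost=300, card=300
  {CE}: card=25000; try (C,hash)→2400, (E,merge)→5900, (C,merge)→6300, (E,hash)→9200, (E,nl_idx)→26000, (C,nl_idx)→29000 …(+2); best=2400 via (C,hash)
  {CD}: card=8000; try (C,hash)→2200, (D,merge)→4900, (C,merge)→5200, (D,hash)→7400, (C,nl_idx)→11200, (D,nl)→40100 …(+1); best=2200 via (C,hash)
  {BC}: card=2500; try (C,hash)→2400, (B,merge)→5900, (C,merge)→6300, (C,nl_idx)→6500, (B,hash)→9200, (B,nl)→50100 …(+1); best=2400 via (C,hash)
  {AC}: card=1000; try (C,hash)→2000, (A,nl_idx)→2000, (C,nl_idx)→3400, (A,merge)→3900, (C,merge)→4100, (A,hash)→5600 …(+2); best=2000 via (C,hash)
  {CDE}: card=2000000; try (E,hash)→19200, (D,hash)→34600, (E,merge)→119200, (D,merge)→406400, (E,nl_idx)→2074200, (E,nl)→4002200 …(+1); best=19200 via (E,hash)
  {BCE}: card=625000; try (E,hash)→13900, (B,hash)→36400, (E,merge)→39900, (B,merge)→407400, (E,nl_idx)→649900, (E,nl)→1252400 …(+1); best=13900 via (E,hash)
  {ACE}: card=250000; try (E,hash)→12000, (E,merge)→18000, (A,hash)→32800, (E,nl_idx)→261000, (A,merge)→405400, (A,nl_idx)→477400 …(+2); best=12000 via (E,hash)
  {BCD}: card=200000; try (D,hash)→12100, (B,hash)→19200, (D,merge)→38900, (B,merge)→119200, (D,nl)→1002400, (B,nl)→4002200; best=12100 via (D,hash)
  {ACD}: card=80000; try (D,hash)→10200, (A,hash)→15600, (D,merge)→17000, (A,merge)→117200, (A,nl_idx)→154200, (D,nl)→402000 …(+1); best=10200 via (D,hash)
  {ABC}: card=25000; try (A,hash)→10300, (B,hash)→12000, (B,merge)→18000, (A,merge)→37900, (A,nl_idx)→49900, (B,nl)→502000 …(+1); best=10300 via (A,hash)
  {BCDE}: card=50000000; try (E,hash)→221100, (D,hash)→646100, (B,hash)→2028200, (E,merge)→3817100, (D,merge)→13142900, (B,merge)→44024200 …(+4); best=221100 via (E,hash)
  {ACDE}: card=20000000; try (E,hash)→99200, (D,hash)→269200, (E,merge)→1455200, (A,hash)→2024600, (D,merge)→4766000, (E,nl_idx)→20730200 …(+5); best=99200 via (E,hash)
  {ABCE}: card=6250000; try (E,hash)→44300, (B,hash)→271000, (E,merge)→415300, (A,hash)→644300, (B,merge)→4767000, (E,nl_idx)→6485300 …(+5); best=44300 via (E,hash)
  {ABCD}: card=2000000; try (D,hash)→42500, (B,hash)→99200, (A,hash)→217500, (D,merge)→414300, (B,merge)→1455200, (A,nl_idx)→3812100 …(+4); best=42500 via (D,hash)
  {ABCDE}: card=500000000; try (E,hash)→2051500, (D,hash)→6301500, (B,hash)→20108200, (E,merge)→44047500, (A,hash)→50226500, (D,merge)→150048300 …(+8); best=2051500 via (E,hash)

2051500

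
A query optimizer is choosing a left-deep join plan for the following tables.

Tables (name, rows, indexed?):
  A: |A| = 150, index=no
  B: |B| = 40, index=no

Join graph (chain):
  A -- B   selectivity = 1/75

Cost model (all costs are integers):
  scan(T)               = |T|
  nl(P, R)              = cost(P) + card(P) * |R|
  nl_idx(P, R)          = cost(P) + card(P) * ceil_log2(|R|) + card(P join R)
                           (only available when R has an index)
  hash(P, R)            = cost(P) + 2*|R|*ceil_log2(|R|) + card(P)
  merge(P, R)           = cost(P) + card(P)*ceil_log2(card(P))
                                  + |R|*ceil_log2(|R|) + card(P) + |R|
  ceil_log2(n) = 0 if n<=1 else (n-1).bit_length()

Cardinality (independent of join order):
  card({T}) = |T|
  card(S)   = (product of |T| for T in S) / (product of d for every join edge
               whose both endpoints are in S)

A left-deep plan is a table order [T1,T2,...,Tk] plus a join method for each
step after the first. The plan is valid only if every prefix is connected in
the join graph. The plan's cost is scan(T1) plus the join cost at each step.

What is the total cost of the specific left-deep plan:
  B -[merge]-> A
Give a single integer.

1670

step 1: scan B: cost=40, card=40
step 2: join A via merge
    card(P join A) = 40*150/(75) = 80
    cost = 40 + 40*6 + 150*8 + 40 + 150 = 1670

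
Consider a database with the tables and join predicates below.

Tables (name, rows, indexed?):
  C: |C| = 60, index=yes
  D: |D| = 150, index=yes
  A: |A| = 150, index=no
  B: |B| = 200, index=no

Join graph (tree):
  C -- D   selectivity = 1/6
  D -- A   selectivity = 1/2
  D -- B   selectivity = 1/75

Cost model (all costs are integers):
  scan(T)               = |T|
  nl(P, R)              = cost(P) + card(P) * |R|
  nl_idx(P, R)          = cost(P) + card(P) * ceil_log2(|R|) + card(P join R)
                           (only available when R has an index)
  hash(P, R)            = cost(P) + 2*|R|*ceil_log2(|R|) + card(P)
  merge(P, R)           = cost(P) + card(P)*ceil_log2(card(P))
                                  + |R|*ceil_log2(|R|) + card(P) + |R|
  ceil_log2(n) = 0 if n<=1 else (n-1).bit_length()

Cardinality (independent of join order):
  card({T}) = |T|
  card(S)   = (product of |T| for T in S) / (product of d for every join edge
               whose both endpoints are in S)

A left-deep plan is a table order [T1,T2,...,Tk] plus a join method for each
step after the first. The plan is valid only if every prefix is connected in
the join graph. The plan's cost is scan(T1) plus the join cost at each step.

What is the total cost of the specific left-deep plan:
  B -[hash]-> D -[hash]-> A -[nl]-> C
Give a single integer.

step 1: scan B: cost=200, card=200
step 2: join D via hash
    card(P join D) = 200*150/(75) = 400
    cost = 200 + 2*150*8 + 200 = 2800
step 3: join A via hash
    card(P join A) = 400*150/(2) = 30000
    cost = 2800 + 2*150*8 + 400 = 5600
step 4: join C via nl
    card(P join C) = 30000*60/(6) = 300000
    cost = 5600 + 30000*60 = 1805600

1805600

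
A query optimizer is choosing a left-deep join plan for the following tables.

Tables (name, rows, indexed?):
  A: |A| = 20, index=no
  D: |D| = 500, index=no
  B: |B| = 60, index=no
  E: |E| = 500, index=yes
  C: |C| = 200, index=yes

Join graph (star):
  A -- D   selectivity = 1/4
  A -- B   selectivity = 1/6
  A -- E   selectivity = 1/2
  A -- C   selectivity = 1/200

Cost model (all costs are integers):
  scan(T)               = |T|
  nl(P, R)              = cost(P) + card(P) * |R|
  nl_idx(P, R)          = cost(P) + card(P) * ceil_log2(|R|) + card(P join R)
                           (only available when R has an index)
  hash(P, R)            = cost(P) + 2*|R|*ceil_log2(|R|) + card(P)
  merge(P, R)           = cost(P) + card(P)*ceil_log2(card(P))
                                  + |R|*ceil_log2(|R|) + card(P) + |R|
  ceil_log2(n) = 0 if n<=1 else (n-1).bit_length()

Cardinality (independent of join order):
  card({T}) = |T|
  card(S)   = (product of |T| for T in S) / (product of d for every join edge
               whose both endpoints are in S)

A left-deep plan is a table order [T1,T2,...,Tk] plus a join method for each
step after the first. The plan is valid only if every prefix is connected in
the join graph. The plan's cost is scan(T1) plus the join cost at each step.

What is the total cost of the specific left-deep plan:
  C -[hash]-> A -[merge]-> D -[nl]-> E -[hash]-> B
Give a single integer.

step 1: scan C: cost=200, card=200
step 2: join A via hash
    card(P join A) = 200*20/(200) = 20
    cost = 200 + 2*20*5 + 200 = 600
step 3: join D via merge
    card(P join D) = 20*500/(4) = 2500
    cost = 600 + 20*5 + 500*9 + 20 + 500 = 5720
step 4: join E via nl
    card(P join E) = 2500*500/(2) = 625000
    cost = 5720 + 2500*500 = 1255720
step 5: join B via hash
    card(P join B) = 625000*60/(6) = 6250000
    cost = 1255720 + 2*60*6 + 625000 = 1881440

1881440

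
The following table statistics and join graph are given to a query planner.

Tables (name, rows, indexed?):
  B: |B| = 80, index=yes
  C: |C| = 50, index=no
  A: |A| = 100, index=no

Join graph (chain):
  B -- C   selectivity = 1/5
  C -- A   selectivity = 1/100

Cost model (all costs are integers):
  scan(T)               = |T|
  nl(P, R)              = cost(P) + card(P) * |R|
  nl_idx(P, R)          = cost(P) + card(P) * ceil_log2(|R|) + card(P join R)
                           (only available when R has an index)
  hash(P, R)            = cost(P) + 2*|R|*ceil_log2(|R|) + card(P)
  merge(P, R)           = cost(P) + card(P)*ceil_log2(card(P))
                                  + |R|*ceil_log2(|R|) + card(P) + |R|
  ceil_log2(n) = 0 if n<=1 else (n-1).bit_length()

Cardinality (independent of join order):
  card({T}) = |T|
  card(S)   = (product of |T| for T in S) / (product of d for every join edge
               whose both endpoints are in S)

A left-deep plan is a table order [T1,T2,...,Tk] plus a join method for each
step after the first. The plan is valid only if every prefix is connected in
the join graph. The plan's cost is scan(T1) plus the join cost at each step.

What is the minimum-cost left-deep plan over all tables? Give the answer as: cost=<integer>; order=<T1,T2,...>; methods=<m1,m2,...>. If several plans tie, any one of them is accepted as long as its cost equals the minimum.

Selinger DP (subsets sized 1..n):
  {B}: scan cost=80, card=80
  {C}: scan cost=50, card=50
  {A}: scan cost=100, card=100
  {BC}: card=800; try (C,hash)→760, (B,merge)→1040, (C,merge)→1070, (B,nl_idx)→1200, (B,hash)→1220, (B,nl)→4050 …(+1); best=760 via (C,hash)
  {AC}: card=50; try (C,hash)→800, (A,merge)→1200, (C,merge)→1250, (A,hash)→1500, (A,nl)→5050, (C,nl)→5100; best=800 via (C,hash)
  {ABC}: card=800; try (B,merge)→1790, (B,nl_idx)→1950, (B,hash)→1970, (A,hash)→2960, (B,nl)→4800, (A,merge)→10360 …(+1); best=1790 via (B,merge)

cost=1790; order=A,C,B; methods=hash,merge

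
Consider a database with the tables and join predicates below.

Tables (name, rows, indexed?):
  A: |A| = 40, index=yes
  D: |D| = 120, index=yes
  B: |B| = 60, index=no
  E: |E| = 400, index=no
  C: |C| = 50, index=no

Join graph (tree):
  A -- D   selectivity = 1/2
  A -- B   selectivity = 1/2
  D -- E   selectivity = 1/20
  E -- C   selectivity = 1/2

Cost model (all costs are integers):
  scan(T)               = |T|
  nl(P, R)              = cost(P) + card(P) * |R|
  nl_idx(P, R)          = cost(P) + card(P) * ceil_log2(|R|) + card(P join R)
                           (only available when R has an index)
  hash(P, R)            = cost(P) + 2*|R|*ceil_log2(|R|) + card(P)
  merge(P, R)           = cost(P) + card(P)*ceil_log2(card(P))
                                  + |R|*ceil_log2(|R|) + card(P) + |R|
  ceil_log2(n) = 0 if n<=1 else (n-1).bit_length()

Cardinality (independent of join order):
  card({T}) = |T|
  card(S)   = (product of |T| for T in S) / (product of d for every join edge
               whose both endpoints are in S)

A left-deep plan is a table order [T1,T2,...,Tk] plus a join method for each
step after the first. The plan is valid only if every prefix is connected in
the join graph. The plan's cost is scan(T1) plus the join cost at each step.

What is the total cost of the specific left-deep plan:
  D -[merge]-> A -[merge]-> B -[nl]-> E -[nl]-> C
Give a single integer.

100832980

step 1: scan D: cost=120, card=120
step 2: join A via merge
    card(P join A) = 120*40/(2) = 2400
    cost = 120 + 120*7 + 40*6 + 120 + 40 = 1360
step 3: join B via merge
    card(P join B) = 2400*60/(2) = 72000
    cost = 1360 + 2400*12 + 60*6 + 2400 + 60 = 32980
step 4: join E via nl
    card(P join E) = 72000*400/(20) = 1440000
    cost = 32980 + 72000*400 = 28832980
step 5: join C via nl
    card(P join C) = 1440000*50/(2) = 36000000
    cost = 28832980 + 1440000*50 = 100832980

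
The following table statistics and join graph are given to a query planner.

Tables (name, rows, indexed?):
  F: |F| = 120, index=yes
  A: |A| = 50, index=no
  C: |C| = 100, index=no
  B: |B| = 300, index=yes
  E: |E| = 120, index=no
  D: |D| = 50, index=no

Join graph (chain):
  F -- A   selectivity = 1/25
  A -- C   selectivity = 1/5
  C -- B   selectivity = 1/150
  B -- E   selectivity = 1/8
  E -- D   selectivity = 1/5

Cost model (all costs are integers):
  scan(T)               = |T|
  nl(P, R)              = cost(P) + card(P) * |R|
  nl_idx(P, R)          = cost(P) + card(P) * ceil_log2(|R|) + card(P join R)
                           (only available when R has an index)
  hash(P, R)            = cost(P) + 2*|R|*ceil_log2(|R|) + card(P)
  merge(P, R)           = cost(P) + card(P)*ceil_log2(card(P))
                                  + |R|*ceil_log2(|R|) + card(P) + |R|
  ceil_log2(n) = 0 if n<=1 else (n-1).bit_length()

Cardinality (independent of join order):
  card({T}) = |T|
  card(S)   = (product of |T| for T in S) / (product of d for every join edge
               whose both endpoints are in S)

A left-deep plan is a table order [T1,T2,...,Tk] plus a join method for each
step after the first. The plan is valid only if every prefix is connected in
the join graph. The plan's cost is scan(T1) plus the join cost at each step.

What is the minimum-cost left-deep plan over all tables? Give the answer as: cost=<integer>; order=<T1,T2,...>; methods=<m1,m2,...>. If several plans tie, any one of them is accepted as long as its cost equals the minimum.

Selinger DP (subsets sized 1..n):
  {F}: scan cost=120, card=120
  {A}: scan cost=50, card=50
  {C}: scan cost=100, card=100
  {B}: scan cost=300, card=300
  {E}: scan cost=120, card=120
  {D}: scan cost=50, card=50
  {AF}: card=240; try (F,nl_idx)→640, (A,hash)→840, (F,merge)→1360, (A,merge)→1430, (F,hash)→1780, (F,nl)→6050 …(+1); best=640 via (F,nl_idx)
  {AC}: card=1000; try (A,hash)→800, (C,merge)→1200, (A,merge)→1250, (C,hash)→1500, (C,nl)→5050, (A,nl)→5100; best=800 via (A,hash)
  {BC}: card=200; try (B,nl_idx)→1200, (C,hash)→2000, (B,merge)→3900, (C,merge)→4100, (B,hash)→5600, (B,nl)→30100 …(+1); best=1200 via (B,nl_idx)
  {BE}: card=4500; try (E,hash)→2280, (B,merge)→4080, (E,merge)→4260, (B,hash)→5640, (B,nl_idx)→5700, (B,nl)→36120 …(+1); best=2280 via (E,hash)
  {DE}: card=1200; try (D,hash)→840, (E,merge)→1360, (D,merge)→1430, (E,hash)→1780, (E,nl)→6050, (D,nl)→6120; best=840 via (D,hash)
  {ACF}: card=4800; try (C,hash)→2280, (F,hash)→3480, (C,merge)→3600, (F,nl_idx)→12600, (F,merge)→12760, (C,nl)→24640 …(+1); best=2280 via (C,hash)
  {ABC}: card=2000; try (A,hash)→2000, (A,merge)→3350, (B,hash)→7200, (A,nl)→11200, (B,nl_idx)→11800, (B,merge)→14800 …(+1); best=2000 via (A,hash)
  {BCE}: card=3000; try (E,hash)→3080, (E,merge)→3960, (C,hash)→8180, (E,nl)→25200, (C,merge)→66080, (C,nl)→452280; best=3080 via (E,hash)
  {BDE}: card=45000; try (D,hash)→7380, (B,hash)→7440, (B,merge)→18240, (B,nl_idx)→56640, (D,merge)→65630, (D,nl)→227280 …(+1); best=7380 via (D,hash)
  {ABCF}: card=9600; try (F,hash)→5680, (B,hash)→12480, (F,nl_idx)→25600, (F,merge)→26960, (B,nl_idx)→55080, (B,merge)→72480 …(+2); best=5680 via (F,hash)
  {ABCE}: card=30000; try (E,hash)→5680, (A,hash)→6680, (E,merge)→26960, (A,merge)→42430, (A,nl)→153080, (E,nl)→242000; best=5680 via (E,hash)
  {BCDE}: card=30000; try (D,hash)→6680, (D,merge)→42430, (C,hash)→53780, (D,nl)→153080, (C,merge)→773180, (C,nl)→4507380; best=6680 via (D,hash)
  {ABCEF}: card=144000; try (E,hash)→16960, (F,hash)→37360, (E,merge)→150640, (F,nl_idx)→359680, (F,merge)→486640, (E,nl)→1157680 …(+1); best=16960 via (E,hash)
  {ABCDE}: card=300000; try (D,hash)→36280, (A,hash)→37280, (D,merge)→486030, (A,merge)→487030, (D,nl)→1505680, (A,nl)→1506680; best=36280 via (D,hash)
  {ABCDEF}: card=1440000; try (D,hash)→161560, (F,hash)→337960, (D,merge)→2753310, (F,nl_idx)→3576280, (F,merge)→6037240, (D,nl)→7216960 …(+1); best=161560 via (D,hash)

cost=161560; order=C,B,A,F,E,D; methods=nl_idx,hash,hash,hash,hash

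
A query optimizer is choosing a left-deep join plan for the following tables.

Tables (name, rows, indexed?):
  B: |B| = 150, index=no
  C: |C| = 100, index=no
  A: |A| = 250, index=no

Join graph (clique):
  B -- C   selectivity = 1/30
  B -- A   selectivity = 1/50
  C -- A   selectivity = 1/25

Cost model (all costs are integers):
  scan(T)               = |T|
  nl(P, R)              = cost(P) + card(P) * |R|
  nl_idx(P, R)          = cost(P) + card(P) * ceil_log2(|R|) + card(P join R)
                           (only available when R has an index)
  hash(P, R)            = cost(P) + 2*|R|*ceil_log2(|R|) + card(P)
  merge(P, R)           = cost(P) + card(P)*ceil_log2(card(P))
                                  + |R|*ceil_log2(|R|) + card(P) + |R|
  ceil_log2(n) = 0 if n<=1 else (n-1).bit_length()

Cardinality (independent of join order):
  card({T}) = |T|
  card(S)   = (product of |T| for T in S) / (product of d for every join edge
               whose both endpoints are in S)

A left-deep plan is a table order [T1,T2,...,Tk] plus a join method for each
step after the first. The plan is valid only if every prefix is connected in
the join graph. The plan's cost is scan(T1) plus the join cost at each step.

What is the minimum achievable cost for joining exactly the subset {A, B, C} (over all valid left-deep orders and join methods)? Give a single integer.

5050

Selinger DP over subsets of {A,B,C}:
  {B}: scan cost=150, card=150
  {C}: scan cost=100, card=100
  {A}: scan cost=250, card=250
  {BC}: card=500; try (C,hash)→1700, (B,merge)→2250, (C,merge)→2300, (B,hash)→2600, (B,nl)→15100, (C,nl)→15150; best=1700 via (C,hash)
  {AB}: card=750; try (B,hash)→2900, (A,merge)→3750, (B,merge)→3850, (A,hash)→4300, (A,nl)→37650, (B,nl)→37750; best=2900 via (B,hash)
  {AC}: card=1000; try (C,hash)→1900, (A,merge)→3150, (C,merge)→3300, (A,hash)→4200, (A,nl)→25100, (C,nl)→25250; best=1900 via (C,hash)
  {ABC}: card=100; try (C,hash)→5050, (B,hash)→5300, (A,hash)→6200, (A,merge)→8950, (C,merge)→11950, (B,merge)→14250 …(+3); best=5050 via (C,hash)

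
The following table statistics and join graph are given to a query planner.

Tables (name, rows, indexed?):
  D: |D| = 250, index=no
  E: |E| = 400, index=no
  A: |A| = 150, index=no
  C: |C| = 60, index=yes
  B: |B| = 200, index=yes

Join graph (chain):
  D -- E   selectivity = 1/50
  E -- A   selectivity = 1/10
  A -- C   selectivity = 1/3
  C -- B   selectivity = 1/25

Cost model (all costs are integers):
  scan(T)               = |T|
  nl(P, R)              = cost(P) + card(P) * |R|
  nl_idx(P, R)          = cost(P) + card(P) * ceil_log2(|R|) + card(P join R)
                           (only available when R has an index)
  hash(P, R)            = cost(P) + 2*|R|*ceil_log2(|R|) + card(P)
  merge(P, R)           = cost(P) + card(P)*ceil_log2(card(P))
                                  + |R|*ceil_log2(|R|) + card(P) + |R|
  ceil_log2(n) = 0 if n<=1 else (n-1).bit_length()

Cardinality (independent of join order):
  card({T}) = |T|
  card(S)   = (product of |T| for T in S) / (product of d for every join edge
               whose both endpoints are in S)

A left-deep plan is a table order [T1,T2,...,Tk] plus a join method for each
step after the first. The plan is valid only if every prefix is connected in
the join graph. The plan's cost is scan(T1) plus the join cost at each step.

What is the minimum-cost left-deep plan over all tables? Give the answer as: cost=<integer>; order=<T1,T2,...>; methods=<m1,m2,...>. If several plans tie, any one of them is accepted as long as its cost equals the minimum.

Selinger DP (subsets sized 1..n):
  {D}: scan cost=250, card=250
  {E}: scan cost=400, card=400
  {A}: scan cost=150, card=150
  {C}: scan cost=60, card=60
  {B}: scan cost=200, card=200
  {DE}: card=2000; try (D,hash)→4800, (E,merge)→6500, (D,merge)→6650, (E,hash)→7700, (E,nl)→100250, (D,nl)→100400; best=4800 via (D,hash)
  {AE}: card=6000; try (A,hash)→3200, (E,merge)→5500, (A,merge)→5750, (E,hash)→7500, (E,nl)→60150, (A,nl)→60400; best=3200 via (A,hash)
  {AC}: card=3000; try (C,hash)→1020, (A,merge)→1830, (C,merge)→1920, (A,hash)→2520, (C,nl_idx)→4050, (A,nl)→9060 …(+1); best=1020 via (C,hash)
  {BC}: card=480; try (B,nl_idx)→1020, (C,hash)→1120, (C,nl_idx)→1880, (B,merge)→2280, (C,merge)→2420, (B,hash)→3320 …(+2); best=1020 via (B,nl_idx)
  {ADE}: card=30000; try (A,hash)→9200, (D,hash)→13200, (A,merge)→30150, (D,merge)→89450, (A,nl)→304800, (D,nl)→1503200; best=9200 via (A,hash)
  {ACE}: card=120000; try (C,hash)→9920, (E,hash)→11220, (E,merge)→44020, (C,merge)→87620, (C,nl_idx)→159200, (C,nl)→363200 …(+1); best=9920 via (C,hash)
  {ABC}: card=24000; try (A,hash)→3900, (A,merge)→7170, (B,hash)→7220, (B,merge)→41820, (B,nl_idx)→49020, (A,nl)→73020 …(+1); best=3900 via (A,hash)
  {ACDE}: card=600000; try (C,hash)→39920, (D,hash)→133920, (C,merge)→489620, (C,nl_idx)→789200, (C,nl)→1809200, (D,merge)→2172170 …(+1); best=39920 via (C,hash)
  {ABCE}: card=960000; try (E,hash)→35100, (B,hash)→133120, (E,merge)→391900, (B,nl_idx)→1929920, (B,merge)→2171720, (E,nl)→9603900 …(+1); best=35100 via (E,hash)
  {ABCDE}: card=4800000; try (B,hash)→643120, (D,hash)→999100, (B,nl_idx)→9639920, (B,merge)→12641720, (D,merge)→20197350, (B,nl)→120039920 …(+1); best=643120 via (B,hash)

cost=643120; order=E,D,A,C,B; methods=hash,hash,hash,hash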